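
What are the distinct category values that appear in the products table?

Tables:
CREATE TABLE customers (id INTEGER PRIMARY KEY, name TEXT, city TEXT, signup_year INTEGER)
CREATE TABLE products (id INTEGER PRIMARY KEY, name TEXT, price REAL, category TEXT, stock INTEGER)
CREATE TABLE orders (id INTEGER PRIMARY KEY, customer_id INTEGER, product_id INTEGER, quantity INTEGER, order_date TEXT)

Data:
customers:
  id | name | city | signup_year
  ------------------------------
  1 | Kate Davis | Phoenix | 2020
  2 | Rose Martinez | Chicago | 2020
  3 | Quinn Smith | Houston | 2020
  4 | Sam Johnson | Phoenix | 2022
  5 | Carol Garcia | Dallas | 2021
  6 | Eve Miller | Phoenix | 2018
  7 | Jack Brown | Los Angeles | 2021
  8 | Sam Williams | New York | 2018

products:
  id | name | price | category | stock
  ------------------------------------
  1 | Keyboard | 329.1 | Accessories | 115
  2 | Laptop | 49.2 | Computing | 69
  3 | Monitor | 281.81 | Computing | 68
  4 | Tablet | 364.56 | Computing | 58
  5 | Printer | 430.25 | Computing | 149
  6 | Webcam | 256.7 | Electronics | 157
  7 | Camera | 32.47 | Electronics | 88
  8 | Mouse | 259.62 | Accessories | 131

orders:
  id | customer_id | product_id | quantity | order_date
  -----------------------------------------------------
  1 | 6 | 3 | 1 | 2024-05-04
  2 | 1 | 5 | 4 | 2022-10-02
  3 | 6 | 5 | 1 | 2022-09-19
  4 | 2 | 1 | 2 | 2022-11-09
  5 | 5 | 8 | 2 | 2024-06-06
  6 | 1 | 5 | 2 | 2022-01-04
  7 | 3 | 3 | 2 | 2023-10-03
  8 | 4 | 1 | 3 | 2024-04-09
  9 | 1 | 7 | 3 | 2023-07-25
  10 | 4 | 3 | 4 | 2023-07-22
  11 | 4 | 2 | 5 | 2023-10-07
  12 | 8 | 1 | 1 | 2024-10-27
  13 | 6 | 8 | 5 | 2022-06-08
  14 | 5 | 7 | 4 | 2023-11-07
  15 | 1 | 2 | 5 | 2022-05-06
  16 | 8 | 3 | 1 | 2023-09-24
SELECT DISTINCT category FROM products

Execution result:
category
Accessories
Computing
Electronics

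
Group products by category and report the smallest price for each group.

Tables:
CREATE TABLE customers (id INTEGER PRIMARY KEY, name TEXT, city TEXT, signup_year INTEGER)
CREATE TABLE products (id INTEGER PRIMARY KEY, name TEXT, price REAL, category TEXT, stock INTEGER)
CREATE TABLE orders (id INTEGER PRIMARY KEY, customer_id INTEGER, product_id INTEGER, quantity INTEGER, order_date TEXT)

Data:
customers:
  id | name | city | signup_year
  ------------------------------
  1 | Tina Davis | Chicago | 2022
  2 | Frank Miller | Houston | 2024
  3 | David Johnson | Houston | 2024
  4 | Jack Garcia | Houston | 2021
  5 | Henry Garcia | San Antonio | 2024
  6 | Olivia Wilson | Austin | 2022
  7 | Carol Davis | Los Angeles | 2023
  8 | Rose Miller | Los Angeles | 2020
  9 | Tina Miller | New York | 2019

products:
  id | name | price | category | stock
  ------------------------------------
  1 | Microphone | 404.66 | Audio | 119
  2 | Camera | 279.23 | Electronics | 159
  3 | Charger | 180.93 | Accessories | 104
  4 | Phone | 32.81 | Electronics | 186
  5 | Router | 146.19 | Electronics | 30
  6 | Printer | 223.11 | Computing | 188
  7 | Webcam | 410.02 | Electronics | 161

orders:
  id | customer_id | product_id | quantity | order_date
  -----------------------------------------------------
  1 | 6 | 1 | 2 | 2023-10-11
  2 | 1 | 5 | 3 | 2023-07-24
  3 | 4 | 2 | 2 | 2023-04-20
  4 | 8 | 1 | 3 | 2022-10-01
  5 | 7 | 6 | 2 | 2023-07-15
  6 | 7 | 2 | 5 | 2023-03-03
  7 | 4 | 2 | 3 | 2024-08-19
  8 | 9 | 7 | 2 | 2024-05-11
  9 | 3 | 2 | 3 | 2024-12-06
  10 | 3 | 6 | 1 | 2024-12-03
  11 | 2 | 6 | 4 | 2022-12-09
SELECT category, MIN(price) AS min_price FROM products GROUP BY category

Execution result:
category | min_price
Accessories | 180.93
Audio | 404.66
Computing | 223.11
Electronics | 32.81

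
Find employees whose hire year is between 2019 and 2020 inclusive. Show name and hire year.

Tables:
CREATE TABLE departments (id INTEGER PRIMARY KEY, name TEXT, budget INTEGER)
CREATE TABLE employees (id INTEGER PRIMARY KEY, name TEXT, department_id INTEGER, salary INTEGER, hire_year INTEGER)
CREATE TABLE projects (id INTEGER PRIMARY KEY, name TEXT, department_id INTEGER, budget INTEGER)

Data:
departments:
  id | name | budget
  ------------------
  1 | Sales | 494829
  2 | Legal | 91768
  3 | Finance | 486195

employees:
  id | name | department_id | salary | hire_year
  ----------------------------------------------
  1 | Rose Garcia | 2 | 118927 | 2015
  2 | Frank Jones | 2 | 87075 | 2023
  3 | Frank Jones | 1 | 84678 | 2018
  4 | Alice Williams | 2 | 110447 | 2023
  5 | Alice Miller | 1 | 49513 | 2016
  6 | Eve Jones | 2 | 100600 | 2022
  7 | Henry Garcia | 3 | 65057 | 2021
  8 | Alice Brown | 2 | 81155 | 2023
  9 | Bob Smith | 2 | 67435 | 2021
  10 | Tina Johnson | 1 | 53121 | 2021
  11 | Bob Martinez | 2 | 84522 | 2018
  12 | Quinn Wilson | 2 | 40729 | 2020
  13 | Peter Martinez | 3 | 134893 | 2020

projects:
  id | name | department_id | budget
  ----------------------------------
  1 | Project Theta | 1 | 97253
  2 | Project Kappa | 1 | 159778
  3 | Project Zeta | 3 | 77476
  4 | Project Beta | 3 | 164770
SELECT name, hire_year FROM employees WHERE hire_year BETWEEN 2019 AND 2020

Execution result:
name | hire_year
Quinn Wilson | 2020
Peter Martinez | 2020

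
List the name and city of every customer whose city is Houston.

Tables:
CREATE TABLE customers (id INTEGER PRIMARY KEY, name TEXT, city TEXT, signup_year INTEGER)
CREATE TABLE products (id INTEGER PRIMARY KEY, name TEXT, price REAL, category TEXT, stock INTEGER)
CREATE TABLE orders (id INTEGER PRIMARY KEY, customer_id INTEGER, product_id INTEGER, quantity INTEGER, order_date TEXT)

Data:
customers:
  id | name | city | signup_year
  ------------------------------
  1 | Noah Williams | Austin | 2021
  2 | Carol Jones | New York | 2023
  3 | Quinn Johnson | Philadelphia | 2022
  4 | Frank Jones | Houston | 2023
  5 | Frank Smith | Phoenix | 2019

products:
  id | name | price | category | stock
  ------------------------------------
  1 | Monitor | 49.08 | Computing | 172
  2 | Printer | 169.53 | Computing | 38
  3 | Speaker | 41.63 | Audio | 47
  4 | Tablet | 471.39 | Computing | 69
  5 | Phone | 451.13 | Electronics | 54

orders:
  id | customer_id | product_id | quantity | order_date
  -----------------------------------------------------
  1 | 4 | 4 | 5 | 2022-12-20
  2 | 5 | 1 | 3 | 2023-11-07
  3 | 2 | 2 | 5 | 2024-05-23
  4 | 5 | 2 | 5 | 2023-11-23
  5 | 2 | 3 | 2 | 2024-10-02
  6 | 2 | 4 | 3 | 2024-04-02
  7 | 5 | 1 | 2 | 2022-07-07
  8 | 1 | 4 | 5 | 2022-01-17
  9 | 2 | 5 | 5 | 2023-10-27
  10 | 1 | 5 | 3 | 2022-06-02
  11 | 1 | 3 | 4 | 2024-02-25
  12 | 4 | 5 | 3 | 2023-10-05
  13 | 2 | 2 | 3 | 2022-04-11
SELECT name, city FROM customers WHERE city = 'Houston'

Execution result:
name | city
Frank Jones | Houston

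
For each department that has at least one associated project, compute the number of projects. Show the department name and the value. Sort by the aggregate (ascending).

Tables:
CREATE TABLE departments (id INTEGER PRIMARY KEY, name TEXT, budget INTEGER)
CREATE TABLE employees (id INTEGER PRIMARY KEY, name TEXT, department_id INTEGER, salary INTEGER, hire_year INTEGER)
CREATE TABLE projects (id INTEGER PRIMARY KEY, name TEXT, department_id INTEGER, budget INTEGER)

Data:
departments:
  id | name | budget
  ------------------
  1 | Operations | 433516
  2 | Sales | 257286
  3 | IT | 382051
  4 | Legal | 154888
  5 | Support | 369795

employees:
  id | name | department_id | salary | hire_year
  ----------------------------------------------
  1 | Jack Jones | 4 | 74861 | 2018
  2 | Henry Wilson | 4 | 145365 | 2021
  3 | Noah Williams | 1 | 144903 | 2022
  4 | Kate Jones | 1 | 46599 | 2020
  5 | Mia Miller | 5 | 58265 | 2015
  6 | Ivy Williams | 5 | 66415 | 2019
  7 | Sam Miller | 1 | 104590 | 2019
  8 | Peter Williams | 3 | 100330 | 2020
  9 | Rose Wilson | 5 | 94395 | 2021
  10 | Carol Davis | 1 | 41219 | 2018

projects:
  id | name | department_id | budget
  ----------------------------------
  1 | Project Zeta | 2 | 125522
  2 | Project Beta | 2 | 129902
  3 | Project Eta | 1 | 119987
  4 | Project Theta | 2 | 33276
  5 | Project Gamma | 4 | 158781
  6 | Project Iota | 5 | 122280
SELECT p.name, COUNT(*) AS n FROM projects c JOIN departments p ON c.department_id = p.id GROUP BY p.id, p.name ORDER BY n ASC

Execution result:
name | n
Operations | 1
Legal | 1
Support | 1
Sales | 3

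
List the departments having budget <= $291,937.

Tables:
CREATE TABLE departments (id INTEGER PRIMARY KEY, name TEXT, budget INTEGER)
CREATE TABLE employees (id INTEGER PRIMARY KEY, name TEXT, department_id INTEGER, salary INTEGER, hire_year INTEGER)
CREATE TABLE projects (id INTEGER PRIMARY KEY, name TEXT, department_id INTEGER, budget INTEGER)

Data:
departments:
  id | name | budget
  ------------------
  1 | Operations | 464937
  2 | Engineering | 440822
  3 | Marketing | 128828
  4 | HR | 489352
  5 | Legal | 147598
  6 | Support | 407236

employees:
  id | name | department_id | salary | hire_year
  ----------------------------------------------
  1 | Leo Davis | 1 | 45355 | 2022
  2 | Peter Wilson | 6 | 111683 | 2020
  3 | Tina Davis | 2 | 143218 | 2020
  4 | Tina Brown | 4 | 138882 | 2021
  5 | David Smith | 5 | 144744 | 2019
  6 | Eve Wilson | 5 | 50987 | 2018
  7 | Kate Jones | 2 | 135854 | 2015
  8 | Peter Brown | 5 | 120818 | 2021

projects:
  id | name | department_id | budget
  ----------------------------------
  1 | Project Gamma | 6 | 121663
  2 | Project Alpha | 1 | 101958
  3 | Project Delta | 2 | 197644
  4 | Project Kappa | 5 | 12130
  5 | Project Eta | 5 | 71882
SELECT name, budget FROM departments WHERE budget <= 291937

Execution result:
name | budget
Marketing | 128828
Legal | 147598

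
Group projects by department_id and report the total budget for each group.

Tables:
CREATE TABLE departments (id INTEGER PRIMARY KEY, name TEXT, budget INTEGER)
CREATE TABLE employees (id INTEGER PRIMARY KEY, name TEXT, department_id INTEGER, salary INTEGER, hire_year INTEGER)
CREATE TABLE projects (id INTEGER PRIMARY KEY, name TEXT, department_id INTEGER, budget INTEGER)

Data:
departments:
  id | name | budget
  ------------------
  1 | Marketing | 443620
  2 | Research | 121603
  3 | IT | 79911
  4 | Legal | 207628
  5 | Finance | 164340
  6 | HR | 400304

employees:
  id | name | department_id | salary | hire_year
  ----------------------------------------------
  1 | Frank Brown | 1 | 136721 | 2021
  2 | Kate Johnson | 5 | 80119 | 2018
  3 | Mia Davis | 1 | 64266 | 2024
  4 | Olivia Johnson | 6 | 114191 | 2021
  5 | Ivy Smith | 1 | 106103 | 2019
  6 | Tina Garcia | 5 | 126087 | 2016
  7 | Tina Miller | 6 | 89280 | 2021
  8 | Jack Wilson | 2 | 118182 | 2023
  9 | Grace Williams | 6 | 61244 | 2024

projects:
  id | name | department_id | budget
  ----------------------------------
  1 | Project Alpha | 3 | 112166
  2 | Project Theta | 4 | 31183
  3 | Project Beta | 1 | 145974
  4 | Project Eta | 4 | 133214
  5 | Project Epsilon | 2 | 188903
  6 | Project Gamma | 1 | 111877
SELECT department_id, SUM(budget) AS sum_budget FROM projects GROUP BY department_id

Execution result:
department_id | sum_budget
1 | 257851
2 | 188903
3 | 112166
4 | 164397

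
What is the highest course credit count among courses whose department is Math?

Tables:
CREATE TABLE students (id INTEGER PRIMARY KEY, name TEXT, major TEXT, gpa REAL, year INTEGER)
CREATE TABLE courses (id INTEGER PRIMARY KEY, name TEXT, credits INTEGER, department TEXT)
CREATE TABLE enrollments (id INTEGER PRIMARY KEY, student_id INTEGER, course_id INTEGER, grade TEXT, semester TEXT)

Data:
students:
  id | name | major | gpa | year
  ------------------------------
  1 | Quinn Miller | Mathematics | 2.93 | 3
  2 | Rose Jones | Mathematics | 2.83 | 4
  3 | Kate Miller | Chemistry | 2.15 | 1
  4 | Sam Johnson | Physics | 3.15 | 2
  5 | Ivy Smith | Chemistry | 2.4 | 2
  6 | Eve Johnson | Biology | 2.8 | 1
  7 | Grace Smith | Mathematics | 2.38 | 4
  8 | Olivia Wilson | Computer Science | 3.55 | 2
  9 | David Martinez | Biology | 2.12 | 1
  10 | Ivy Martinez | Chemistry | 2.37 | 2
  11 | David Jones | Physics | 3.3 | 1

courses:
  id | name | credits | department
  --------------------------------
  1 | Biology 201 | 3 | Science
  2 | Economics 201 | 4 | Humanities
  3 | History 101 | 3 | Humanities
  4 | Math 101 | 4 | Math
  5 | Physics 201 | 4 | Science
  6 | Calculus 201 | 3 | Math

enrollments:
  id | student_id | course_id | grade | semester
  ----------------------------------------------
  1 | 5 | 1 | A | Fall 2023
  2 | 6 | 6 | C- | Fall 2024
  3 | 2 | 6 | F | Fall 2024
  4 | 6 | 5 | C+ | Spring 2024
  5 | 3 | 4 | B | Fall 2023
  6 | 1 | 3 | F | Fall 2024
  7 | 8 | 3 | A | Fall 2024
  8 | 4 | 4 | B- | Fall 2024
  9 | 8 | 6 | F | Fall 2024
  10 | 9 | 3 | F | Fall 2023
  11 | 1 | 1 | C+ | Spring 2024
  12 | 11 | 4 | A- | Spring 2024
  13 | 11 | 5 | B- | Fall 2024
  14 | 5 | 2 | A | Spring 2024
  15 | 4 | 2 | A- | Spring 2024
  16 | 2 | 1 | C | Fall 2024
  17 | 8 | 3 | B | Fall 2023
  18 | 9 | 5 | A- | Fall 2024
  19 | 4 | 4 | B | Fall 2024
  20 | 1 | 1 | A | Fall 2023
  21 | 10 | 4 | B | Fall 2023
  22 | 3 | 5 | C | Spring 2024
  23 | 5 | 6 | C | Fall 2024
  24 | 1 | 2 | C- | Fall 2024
SELECT MAX(credits) FROM courses WHERE department = 'Math'

Execution result:
4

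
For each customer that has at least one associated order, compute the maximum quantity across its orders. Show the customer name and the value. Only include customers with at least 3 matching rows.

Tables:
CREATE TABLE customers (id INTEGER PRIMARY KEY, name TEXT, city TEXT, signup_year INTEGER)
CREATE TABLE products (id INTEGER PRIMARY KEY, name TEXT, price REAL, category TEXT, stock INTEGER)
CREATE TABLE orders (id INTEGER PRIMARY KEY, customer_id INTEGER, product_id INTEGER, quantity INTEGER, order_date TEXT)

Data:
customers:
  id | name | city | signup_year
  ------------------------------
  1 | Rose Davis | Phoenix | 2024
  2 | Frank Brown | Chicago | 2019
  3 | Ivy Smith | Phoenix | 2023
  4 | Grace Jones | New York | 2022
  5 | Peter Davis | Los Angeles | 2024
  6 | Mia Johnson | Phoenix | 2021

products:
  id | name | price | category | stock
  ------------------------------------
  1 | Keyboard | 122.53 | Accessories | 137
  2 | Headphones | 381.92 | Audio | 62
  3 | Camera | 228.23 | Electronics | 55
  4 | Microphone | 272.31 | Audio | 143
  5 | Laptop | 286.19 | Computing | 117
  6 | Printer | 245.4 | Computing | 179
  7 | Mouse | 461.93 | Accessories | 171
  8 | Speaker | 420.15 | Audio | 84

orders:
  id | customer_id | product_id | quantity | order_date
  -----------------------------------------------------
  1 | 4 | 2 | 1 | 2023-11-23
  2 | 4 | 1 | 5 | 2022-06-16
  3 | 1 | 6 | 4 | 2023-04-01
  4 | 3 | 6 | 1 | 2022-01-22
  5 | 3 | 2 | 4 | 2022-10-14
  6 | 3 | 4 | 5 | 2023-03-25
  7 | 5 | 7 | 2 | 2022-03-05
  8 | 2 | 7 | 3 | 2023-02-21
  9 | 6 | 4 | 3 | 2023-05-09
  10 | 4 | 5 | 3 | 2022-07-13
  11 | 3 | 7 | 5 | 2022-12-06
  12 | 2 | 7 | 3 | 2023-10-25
SELECT p.name, MAX(c.quantity) AS max_quantity FROM orders c JOIN customers p ON c.customer_id = p.id GROUP BY p.id, p.name HAVING COUNT(*) >= 3

Execution result:
name | max_quantity
Ivy Smith | 5
Grace Jones | 5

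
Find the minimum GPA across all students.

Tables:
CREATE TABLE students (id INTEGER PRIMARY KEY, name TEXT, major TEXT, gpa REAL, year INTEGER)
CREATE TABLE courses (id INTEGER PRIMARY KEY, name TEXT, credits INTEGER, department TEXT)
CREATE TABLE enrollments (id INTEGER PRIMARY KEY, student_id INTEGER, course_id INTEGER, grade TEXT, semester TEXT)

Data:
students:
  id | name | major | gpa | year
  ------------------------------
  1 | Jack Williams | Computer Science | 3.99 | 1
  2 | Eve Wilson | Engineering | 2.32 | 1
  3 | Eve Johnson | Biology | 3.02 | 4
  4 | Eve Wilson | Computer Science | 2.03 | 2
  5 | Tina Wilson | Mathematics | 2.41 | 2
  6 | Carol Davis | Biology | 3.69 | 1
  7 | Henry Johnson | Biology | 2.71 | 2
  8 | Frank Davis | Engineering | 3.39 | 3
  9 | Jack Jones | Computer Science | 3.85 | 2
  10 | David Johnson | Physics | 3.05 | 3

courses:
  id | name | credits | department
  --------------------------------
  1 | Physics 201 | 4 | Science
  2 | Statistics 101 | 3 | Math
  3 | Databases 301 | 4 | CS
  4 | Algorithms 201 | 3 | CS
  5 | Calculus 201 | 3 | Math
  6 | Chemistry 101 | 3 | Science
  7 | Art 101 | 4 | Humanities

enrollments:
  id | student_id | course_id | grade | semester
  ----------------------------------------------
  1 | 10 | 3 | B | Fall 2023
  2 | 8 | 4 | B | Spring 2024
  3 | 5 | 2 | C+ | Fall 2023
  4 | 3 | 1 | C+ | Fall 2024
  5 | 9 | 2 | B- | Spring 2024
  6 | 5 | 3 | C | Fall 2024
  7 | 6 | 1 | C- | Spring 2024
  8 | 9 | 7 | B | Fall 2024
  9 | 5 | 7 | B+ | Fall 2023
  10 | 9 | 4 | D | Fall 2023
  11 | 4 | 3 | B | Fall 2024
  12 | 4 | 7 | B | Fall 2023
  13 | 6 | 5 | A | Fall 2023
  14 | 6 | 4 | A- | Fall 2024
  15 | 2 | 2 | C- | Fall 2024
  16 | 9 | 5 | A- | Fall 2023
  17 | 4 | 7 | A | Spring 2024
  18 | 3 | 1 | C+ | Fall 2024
SELECT MIN(gpa) FROM students

Execution result:
2.03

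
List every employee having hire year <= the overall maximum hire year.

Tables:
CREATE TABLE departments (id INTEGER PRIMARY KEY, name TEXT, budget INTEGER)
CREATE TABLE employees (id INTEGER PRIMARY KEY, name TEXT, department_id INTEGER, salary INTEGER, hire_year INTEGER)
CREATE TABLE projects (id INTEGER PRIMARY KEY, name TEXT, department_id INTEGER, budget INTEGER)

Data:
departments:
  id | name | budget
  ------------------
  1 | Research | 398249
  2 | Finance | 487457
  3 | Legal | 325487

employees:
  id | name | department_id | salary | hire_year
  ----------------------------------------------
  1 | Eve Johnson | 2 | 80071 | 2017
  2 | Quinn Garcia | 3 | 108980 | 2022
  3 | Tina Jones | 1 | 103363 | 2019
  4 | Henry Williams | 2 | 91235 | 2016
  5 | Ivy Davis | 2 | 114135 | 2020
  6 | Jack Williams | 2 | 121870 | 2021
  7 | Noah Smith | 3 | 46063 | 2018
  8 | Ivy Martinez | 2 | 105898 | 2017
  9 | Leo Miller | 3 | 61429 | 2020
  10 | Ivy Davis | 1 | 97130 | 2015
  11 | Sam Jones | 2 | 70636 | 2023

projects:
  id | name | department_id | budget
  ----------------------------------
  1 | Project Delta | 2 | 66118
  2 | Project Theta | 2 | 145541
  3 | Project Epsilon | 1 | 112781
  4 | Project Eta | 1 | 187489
SELECT name, hire_year FROM employees WHERE hire_year <= (SELECT MAX(hire_year) FROM employees)

Execution result:
name | hire_year
Eve Johnson | 2017
Quinn Garcia | 2022
Tina Jones | 2019
Henry Williams | 2016
Ivy Davis | 2020
Jack Williams | 2021
Noah Smith | 2018
Ivy Martinez | 2017
Leo Miller | 2020
Ivy Davis | 2015
Sam Jones | 2023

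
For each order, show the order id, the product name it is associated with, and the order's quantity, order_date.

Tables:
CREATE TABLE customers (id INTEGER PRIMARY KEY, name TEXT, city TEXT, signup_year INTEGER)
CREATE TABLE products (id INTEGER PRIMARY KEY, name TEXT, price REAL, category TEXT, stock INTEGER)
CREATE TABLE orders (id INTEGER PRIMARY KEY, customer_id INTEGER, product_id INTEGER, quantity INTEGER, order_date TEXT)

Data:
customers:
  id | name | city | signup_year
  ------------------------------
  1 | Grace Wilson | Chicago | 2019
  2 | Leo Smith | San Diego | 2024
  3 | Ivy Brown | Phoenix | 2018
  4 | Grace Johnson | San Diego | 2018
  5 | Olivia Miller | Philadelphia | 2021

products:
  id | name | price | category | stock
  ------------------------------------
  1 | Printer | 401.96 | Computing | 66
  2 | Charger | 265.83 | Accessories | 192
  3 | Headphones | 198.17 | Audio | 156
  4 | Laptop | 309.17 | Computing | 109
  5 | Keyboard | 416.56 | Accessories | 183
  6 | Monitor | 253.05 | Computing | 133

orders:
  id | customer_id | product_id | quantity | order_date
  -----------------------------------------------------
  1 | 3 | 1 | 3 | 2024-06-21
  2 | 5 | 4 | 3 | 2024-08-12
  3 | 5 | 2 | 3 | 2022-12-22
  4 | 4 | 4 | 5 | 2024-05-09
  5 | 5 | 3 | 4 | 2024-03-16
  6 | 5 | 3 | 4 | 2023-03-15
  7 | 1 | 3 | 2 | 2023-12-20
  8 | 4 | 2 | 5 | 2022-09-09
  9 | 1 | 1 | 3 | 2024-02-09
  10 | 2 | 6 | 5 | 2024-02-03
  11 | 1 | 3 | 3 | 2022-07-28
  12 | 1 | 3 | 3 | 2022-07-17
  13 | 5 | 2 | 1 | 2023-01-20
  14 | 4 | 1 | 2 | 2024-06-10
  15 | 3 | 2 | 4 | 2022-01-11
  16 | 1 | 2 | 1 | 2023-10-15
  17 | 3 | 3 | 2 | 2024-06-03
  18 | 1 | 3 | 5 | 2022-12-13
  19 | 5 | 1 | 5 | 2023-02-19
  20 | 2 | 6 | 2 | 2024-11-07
SELECT c.id, p.name AS product, c.quantity, c.order_date FROM orders c JOIN products p ON c.product_id = p.id

Execution result:
id | product | quantity | order_date
1 | Printer | 3 | 2024-06-21
2 | Laptop | 3 | 2024-08-12
3 | Charger | 3 | 2022-12-22
4 | Laptop | 5 | 2024-05-09
5 | Headphones | 4 | 2024-03-16
6 | Headphones | 4 | 2023-03-15
7 | Headphones | 2 | 2023-12-20
8 | Charger | 5 | 2022-09-09
9 | Printer | 3 | 2024-02-09
10 | Monitor | 5 | 2024-02-03
11 | Headphones | 3 | 2022-07-28
12 | Headphones | 3 | 2022-07-17
13 | Charger | 1 | 2023-01-20
14 | Printer | 2 | 2024-06-10
15 | Charger | 4 | 2022-01-11
16 | Charger | 1 | 2023-10-15
17 | Headphones | 2 | 2024-06-03
18 | Headphones | 5 | 2022-12-13
19 | Printer | 5 | 2023-02-19
20 | Monitor | 2 | 2024-11-07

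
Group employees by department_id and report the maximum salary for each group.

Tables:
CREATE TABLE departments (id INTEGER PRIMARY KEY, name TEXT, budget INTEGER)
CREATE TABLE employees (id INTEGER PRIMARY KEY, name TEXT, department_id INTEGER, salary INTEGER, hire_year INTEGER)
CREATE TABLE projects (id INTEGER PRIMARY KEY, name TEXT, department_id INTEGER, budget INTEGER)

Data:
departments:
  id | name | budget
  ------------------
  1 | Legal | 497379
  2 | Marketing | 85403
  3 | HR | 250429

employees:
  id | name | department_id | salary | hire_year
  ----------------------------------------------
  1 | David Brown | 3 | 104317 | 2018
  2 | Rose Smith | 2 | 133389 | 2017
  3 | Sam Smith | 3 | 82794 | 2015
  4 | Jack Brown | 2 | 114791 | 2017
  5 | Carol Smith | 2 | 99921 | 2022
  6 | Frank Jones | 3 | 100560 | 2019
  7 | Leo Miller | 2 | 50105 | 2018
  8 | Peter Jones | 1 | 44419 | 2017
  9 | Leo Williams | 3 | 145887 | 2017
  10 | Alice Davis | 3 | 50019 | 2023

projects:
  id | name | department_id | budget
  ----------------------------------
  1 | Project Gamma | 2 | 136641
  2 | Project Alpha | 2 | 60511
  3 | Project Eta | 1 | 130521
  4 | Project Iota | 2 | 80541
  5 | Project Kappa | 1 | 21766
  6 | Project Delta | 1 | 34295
SELECT department_id, MAX(salary) AS max_salary FROM employees GROUP BY department_id

Execution result:
department_id | max_salary
1 | 44419
2 | 133389
3 | 145887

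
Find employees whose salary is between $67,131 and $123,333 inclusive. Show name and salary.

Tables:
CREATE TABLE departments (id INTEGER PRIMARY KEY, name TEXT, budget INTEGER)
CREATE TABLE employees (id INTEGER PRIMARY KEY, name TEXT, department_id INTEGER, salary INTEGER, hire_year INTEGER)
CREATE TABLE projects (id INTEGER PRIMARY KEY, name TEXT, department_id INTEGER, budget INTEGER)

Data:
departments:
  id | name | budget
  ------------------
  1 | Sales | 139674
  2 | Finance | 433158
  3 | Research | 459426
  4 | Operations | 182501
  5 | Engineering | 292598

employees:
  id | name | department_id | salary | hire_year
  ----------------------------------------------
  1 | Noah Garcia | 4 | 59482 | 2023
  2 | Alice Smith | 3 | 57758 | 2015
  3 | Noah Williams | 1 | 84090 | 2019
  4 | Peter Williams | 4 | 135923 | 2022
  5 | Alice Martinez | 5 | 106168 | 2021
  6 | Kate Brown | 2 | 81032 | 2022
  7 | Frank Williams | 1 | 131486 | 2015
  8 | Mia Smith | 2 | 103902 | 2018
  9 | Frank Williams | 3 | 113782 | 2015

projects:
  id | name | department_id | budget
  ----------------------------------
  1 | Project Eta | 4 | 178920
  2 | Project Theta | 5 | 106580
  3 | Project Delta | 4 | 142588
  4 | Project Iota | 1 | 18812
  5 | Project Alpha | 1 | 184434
SELECT name, salary FROM employees WHERE salary BETWEEN 67131 AND 123333

Execution result:
name | salary
Noah Williams | 84090
Alice Martinez | 106168
Kate Brown | 81032
Mia Smith | 103902
Frank Williams | 113782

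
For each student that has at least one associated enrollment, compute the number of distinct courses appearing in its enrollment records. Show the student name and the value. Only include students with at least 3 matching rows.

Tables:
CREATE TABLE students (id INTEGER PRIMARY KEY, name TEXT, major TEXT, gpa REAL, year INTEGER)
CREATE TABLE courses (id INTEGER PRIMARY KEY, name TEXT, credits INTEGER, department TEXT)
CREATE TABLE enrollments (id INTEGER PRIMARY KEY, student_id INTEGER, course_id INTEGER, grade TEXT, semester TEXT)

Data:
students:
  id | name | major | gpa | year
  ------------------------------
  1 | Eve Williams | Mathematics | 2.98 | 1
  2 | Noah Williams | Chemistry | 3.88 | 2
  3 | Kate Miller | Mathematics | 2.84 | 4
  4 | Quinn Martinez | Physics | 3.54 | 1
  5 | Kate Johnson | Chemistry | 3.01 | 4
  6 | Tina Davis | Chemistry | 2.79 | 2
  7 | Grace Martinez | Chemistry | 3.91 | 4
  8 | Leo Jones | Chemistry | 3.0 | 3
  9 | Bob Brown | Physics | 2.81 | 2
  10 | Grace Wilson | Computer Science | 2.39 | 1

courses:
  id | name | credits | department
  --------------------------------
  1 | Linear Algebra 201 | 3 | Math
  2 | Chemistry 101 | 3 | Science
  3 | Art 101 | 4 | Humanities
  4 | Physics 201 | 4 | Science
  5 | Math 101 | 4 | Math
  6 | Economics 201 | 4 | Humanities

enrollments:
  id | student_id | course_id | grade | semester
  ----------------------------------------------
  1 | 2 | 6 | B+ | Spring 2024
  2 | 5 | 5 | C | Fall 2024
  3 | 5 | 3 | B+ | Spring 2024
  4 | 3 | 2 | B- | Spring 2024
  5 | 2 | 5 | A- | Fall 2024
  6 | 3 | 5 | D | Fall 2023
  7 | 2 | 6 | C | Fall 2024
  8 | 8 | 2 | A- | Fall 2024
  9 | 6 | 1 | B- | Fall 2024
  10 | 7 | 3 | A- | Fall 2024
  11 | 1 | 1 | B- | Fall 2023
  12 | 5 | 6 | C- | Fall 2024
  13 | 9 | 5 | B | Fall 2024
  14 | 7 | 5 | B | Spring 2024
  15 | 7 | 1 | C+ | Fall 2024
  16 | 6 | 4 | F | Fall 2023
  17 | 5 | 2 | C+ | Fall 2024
SELECT p.name, COUNT(DISTINCT c.course_id) AS distinct_course_count FROM enrollments c JOIN students p ON c.student_id = p.id GROUP BY p.id, p.name HAVING COUNT(*) >= 3

Execution result:
name | distinct_course_count
Noah Williams | 2
Kate Johnson | 4
Grace Martinez | 3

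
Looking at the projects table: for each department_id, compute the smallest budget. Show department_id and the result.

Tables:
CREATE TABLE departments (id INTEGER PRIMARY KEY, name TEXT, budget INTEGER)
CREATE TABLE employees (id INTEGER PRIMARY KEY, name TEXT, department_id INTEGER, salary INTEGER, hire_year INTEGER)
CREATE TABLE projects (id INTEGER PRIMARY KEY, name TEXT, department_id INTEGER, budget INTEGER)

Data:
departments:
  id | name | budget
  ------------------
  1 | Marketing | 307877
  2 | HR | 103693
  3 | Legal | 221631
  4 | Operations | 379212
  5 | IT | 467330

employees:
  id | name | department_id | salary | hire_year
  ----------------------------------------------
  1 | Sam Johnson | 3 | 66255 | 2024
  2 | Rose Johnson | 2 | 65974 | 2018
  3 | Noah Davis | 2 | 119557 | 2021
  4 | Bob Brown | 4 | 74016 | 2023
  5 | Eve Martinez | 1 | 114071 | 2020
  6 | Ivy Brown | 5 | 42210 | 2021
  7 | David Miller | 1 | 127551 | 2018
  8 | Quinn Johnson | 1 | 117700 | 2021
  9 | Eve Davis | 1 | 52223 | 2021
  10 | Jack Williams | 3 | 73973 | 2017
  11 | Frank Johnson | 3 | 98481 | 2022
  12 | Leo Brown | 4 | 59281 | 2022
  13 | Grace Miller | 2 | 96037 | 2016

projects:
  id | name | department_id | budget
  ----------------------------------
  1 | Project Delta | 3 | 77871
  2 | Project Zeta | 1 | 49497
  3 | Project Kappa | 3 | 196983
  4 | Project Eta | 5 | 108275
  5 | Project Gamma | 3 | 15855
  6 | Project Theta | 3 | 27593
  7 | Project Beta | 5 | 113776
SELECT department_id, MIN(budget) AS min_budget FROM projects GROUP BY department_id

Execution result:
department_id | min_budget
1 | 49497
3 | 15855
5 | 108275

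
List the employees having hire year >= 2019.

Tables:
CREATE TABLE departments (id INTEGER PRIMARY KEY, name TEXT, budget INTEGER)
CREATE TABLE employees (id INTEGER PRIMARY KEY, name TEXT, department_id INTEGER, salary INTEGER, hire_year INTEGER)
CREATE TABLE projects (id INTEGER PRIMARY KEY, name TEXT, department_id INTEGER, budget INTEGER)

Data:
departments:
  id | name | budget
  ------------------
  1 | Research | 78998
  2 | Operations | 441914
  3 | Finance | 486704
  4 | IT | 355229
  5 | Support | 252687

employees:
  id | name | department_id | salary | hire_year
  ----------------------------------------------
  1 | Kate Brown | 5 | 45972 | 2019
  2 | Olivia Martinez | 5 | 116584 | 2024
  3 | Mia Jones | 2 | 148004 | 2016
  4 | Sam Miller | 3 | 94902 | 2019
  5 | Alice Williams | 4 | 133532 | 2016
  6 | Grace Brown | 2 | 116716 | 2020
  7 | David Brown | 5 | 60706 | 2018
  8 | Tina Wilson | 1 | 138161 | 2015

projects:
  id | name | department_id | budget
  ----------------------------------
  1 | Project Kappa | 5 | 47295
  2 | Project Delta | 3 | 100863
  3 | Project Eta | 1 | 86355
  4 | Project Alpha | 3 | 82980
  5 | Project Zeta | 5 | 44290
SELECT name, hire_year FROM employees WHERE hire_year >= 2019

Execution result:
name | hire_year
Kate Brown | 2019
Olivia Martinez | 2024
Sam Miller | 2019
Grace Brown | 2020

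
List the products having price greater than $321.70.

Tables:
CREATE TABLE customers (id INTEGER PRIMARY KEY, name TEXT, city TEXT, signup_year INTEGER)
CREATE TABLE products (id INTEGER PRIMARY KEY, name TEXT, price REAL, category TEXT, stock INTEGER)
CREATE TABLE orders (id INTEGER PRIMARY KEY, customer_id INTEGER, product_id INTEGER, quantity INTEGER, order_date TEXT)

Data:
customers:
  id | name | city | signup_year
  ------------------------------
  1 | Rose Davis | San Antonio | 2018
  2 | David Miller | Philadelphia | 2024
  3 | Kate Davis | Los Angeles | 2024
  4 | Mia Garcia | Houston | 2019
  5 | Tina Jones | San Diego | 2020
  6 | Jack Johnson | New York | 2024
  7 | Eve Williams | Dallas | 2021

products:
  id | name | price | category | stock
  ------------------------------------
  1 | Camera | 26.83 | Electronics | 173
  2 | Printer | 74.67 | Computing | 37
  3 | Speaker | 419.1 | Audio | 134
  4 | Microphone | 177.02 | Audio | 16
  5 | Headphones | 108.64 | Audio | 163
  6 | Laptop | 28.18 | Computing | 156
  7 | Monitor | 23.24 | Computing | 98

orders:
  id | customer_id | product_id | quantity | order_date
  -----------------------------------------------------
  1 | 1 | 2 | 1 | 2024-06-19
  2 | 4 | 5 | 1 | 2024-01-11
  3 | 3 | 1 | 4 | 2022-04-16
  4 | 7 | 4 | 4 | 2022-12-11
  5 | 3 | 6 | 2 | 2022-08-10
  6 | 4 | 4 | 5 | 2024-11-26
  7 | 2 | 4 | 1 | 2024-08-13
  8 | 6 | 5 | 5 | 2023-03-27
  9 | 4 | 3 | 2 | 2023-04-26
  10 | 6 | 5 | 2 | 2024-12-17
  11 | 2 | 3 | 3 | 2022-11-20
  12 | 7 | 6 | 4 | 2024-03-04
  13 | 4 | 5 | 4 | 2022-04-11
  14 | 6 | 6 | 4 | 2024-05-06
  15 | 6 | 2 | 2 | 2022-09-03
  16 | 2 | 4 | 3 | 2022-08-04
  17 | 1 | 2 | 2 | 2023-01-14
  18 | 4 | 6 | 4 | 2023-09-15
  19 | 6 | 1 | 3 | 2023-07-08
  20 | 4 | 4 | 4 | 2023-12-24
SELECT name, price FROM products WHERE price > 321.7

Execution result:
name | price
Speaker | 419.10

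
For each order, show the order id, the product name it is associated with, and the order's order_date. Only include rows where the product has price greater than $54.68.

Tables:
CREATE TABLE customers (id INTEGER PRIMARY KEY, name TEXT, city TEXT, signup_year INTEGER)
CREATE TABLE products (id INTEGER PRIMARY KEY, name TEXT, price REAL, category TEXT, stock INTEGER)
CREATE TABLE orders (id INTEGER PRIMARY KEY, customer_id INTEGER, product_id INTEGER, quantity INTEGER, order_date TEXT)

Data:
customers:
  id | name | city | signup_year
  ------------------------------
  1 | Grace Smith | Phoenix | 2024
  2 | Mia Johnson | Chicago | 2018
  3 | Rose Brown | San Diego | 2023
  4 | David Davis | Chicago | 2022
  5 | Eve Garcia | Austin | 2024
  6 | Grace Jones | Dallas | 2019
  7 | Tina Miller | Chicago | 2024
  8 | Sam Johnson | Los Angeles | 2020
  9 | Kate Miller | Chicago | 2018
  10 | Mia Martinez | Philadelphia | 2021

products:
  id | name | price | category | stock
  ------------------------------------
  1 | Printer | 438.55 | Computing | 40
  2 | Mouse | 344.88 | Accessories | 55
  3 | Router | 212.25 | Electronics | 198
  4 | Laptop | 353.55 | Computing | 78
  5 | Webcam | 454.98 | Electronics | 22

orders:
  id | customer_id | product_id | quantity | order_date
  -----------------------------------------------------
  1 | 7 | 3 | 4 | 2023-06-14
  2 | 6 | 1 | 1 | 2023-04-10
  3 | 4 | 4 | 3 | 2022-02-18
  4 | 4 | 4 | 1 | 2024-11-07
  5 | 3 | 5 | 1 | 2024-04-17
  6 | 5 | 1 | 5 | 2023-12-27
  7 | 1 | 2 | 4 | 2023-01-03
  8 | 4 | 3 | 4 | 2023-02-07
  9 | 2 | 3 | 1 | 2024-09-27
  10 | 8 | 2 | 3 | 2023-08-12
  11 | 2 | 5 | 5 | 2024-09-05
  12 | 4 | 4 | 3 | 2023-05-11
SELECT c.id, p.name AS product, c.order_date FROM orders c JOIN products p ON c.product_id = p.id WHERE p.price > 54.68

Execution result:
id | product | order_date
1 | Router | 2023-06-14
2 | Printer | 2023-04-10
3 | Laptop | 2022-02-18
4 | Laptop | 2024-11-07
5 | Webcam | 2024-04-17
6 | Printer | 2023-12-27
7 | Mouse | 2023-01-03
8 | Router | 2023-02-07
9 | Router | 2024-09-27
10 | Mouse | 2023-08-12
11 | Webcam | 2024-09-05
12 | Laptop | 2023-05-11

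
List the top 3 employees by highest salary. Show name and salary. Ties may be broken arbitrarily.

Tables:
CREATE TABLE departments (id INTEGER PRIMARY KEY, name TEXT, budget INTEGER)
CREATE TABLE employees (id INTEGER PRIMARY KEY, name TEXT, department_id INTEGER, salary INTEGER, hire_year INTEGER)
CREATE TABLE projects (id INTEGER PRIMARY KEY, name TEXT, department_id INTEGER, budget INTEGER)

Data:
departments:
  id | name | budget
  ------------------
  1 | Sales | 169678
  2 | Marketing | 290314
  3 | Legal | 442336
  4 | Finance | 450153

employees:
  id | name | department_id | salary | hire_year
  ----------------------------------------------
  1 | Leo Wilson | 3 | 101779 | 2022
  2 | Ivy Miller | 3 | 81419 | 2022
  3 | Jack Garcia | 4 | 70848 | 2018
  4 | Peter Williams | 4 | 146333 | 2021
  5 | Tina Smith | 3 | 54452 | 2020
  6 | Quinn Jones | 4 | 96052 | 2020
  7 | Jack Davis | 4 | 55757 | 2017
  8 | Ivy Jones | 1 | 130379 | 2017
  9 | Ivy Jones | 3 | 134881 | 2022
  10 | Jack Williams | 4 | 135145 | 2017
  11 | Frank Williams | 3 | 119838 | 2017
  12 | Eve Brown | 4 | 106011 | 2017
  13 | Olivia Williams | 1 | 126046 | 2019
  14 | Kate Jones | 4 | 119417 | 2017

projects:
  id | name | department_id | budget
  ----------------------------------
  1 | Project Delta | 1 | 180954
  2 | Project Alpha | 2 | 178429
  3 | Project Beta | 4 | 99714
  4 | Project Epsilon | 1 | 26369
SELECT name, salary FROM employees ORDER BY salary DESC LIMIT 3

Execution result:
name | salary
Peter Williams | 146333
Jack Williams | 135145
Ivy Jones | 134881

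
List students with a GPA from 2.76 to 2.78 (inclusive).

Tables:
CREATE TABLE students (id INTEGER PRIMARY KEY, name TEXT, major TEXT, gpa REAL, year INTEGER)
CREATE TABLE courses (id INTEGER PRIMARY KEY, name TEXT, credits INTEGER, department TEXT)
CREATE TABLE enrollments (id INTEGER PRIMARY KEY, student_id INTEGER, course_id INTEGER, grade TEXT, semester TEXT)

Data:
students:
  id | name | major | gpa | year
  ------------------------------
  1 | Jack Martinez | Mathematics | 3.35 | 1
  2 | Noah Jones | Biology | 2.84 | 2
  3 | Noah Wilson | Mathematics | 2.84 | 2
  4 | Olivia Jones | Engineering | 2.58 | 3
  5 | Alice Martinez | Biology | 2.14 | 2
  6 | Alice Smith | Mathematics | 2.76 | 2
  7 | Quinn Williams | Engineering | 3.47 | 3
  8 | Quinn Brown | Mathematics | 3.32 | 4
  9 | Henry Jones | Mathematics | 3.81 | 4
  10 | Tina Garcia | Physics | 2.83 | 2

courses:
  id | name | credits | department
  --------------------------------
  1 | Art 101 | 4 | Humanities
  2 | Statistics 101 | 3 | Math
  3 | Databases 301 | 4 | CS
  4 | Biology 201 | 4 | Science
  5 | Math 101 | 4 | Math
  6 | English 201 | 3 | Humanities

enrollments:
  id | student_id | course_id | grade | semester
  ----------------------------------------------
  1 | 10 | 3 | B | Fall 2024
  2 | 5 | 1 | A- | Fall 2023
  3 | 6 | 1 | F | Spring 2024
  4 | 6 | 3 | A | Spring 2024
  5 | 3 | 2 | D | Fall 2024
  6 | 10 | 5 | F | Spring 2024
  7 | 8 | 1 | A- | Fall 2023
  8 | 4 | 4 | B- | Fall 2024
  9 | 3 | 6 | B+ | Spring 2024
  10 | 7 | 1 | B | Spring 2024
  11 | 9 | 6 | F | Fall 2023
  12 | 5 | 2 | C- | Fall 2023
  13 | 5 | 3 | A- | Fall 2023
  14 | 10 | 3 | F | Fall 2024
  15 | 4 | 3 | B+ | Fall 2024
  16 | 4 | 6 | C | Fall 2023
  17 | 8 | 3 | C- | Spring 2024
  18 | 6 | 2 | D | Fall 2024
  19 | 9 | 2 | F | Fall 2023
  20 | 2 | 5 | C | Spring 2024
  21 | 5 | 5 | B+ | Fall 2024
SELECT name, gpa FROM students WHERE gpa BETWEEN 2.76 AND 2.78

Execution result:
name | gpa
Alice Smith | 2.76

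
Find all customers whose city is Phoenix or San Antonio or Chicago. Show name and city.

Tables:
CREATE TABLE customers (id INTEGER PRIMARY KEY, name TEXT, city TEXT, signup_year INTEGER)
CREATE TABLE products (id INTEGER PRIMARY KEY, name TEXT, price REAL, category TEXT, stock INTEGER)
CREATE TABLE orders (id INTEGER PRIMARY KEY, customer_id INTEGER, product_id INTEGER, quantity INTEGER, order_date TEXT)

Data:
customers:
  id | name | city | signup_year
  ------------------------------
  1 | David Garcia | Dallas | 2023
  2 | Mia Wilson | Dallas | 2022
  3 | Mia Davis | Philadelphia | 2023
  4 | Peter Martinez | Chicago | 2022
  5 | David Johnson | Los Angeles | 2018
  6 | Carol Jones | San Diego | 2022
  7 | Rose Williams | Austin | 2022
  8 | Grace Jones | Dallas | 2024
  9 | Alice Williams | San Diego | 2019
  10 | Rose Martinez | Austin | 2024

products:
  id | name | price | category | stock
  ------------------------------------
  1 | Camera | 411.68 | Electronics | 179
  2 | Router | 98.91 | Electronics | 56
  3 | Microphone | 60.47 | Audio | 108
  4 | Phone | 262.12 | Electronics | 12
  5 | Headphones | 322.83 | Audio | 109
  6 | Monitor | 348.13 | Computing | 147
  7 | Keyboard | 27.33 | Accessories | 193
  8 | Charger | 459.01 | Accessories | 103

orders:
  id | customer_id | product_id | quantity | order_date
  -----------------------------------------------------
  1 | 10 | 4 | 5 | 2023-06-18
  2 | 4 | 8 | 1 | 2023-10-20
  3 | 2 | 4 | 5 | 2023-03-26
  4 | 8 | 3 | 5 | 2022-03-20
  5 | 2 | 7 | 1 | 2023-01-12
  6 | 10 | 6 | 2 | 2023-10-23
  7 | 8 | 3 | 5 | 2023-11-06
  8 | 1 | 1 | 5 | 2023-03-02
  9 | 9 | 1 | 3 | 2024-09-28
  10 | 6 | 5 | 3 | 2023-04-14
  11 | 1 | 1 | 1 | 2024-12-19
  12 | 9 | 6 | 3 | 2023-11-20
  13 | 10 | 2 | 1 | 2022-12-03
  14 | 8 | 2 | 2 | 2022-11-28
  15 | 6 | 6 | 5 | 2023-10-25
SELECT name, city FROM customers WHERE city IN ('Phoenix', 'San Antonio', 'Chicago')

Execution result:
name | city
Peter Martinez | Chicago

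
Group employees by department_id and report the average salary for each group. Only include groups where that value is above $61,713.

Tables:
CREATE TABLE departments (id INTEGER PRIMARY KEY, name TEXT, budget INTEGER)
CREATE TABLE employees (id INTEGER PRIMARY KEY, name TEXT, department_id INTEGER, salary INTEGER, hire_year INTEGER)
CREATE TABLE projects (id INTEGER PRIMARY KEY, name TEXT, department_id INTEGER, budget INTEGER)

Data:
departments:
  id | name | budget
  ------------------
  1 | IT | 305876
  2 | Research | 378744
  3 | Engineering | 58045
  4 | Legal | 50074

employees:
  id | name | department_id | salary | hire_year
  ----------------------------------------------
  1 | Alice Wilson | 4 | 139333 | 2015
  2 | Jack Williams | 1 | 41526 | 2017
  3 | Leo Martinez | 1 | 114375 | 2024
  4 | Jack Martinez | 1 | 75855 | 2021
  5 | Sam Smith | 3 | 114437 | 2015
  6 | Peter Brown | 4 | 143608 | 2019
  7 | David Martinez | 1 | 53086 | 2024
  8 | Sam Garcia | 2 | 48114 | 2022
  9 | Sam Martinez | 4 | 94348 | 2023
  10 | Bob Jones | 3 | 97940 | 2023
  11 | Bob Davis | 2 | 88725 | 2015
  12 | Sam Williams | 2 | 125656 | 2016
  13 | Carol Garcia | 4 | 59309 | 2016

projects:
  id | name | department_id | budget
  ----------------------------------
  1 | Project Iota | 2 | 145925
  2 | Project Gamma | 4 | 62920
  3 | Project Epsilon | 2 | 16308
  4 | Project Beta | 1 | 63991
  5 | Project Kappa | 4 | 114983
SELECT department_id, AVG(salary) AS avg_salary FROM employees GROUP BY department_id HAVING AVG(salary) > 61713

Execution result:
department_id | avg_salary
1 | 71210.50
2 | 87498.33
3 | 106188.50
4 | 109149.50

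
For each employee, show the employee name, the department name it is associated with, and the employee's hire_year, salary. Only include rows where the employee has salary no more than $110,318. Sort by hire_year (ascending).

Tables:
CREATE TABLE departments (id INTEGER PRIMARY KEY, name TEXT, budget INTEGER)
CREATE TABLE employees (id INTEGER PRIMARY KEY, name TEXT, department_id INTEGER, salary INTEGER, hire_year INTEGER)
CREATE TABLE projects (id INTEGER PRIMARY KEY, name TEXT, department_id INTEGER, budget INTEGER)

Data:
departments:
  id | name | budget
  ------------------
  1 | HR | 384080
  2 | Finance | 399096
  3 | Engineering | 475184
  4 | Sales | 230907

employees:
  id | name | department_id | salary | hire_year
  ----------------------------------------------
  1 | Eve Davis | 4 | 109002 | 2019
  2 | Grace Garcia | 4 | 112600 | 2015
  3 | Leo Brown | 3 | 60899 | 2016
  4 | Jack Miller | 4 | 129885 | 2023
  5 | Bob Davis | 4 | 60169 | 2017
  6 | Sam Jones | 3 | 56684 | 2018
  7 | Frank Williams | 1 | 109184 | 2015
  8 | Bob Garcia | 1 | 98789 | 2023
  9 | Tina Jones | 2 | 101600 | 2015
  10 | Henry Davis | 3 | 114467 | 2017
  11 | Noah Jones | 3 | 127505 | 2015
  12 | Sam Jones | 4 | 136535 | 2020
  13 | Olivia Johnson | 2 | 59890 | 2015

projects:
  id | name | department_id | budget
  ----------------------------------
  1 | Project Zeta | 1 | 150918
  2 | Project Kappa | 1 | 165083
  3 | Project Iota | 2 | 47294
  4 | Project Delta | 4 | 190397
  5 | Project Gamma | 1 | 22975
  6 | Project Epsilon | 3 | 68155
SELECT c.name, p.name AS department, c.hire_year, c.salary FROM employees c JOIN departments p ON c.department_id = p.id WHERE c.salary <= 110318 ORDER BY c.hire_year ASC

Execution result:
name | department | hire_year | salary
Frank Williams | HR | 2015 | 109184
Tina Jones | Finance | 2015 | 101600
Olivia Johnson | Finance | 2015 | 59890
Leo Brown | Engineering | 2016 | 60899
Bob Davis | Sales | 2017 | 60169
Sam Jones | Engineering | 2018 | 56684
Eve Davis | Sales | 2019 | 109002
Bob Garcia | HR | 2023 | 98789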